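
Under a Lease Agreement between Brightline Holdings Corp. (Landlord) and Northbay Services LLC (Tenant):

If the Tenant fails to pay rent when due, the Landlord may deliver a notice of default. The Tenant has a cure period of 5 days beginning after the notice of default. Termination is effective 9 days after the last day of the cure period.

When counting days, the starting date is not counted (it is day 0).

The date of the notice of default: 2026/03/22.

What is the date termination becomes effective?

2026/04/05

The last day of the cure period: 2026/03/22 + 5 days = 2026/03/27.
The date termination becomes effective: 9 calendar days after 2026/03/27 is 2026/04/05.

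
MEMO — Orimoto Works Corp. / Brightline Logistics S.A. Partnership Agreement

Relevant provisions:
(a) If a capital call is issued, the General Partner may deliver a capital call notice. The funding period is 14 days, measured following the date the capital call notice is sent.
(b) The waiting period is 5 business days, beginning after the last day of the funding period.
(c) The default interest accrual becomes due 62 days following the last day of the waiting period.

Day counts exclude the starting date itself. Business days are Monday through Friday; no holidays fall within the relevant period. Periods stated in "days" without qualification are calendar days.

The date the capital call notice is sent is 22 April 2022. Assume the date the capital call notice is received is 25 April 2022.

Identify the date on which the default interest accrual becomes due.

14 July 2022

The last day of the funding period: 22 April 2022 + 14 days = 6 May 2022.
The last day of the waiting period: 5 business days after Friday, 6 May 2022, skipping weekends — May 9, May 10, May 11, May 12, May 13 — lands on Friday, 13 May 2022.
The date on which the default interest accrual becomes due: 13 May 2022 + 62 days = 14 July 2022.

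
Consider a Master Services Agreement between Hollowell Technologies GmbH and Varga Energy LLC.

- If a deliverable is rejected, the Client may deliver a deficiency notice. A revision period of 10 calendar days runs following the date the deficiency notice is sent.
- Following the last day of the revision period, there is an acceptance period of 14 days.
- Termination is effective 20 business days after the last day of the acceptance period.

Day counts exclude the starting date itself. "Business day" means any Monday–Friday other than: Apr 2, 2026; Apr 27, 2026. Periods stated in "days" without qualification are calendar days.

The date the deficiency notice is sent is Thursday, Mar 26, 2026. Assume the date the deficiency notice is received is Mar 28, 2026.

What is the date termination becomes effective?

The last day of the revision period: 10 calendar days after Mar 26, 2026 is Apr 5, 2026.
The last day of the acceptance period: Apr 5, 2026 + 14 days = Apr 19, 2026.
From Sunday, Apr 19, 2026, 20 business days (Apr 20, Apr 21, Apr 22, Apr 23, …, May 14, May 15, May 18, skipping weekends and the listed holiday on Apr 27) brings us to Monday, May 18, 2026, which is the date termination becomes effective.

May 18, 2026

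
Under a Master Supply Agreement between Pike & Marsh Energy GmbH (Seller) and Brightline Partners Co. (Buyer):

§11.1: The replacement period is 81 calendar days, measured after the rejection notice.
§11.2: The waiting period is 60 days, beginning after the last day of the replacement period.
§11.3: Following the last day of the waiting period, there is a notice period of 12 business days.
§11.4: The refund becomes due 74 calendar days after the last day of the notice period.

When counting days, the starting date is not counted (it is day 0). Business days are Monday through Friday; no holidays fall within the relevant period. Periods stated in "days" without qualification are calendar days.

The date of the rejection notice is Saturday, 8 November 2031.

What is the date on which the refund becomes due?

Adding 81 calendar days to 8 November 2031 gives 28 January 2032, which is the last day of the replacement period.
Adding 60 calendar days to 28 January 2032 gives 28 March 2032, which is the last day of the waiting period.
From Sunday, 28 March 2032, 12 business days (Mar 29, Mar 30, Mar 31, Apr 1, …, Apr 9, Apr 12, Apr 13, skipping weekends) brings us to Tuesday, 13 April 2032, which is the last day of the notice period.
Adding 74 calendar days to 13 April 2032 gives 26 June 2032, which is the date on which the refund becomes due.

26 June 2032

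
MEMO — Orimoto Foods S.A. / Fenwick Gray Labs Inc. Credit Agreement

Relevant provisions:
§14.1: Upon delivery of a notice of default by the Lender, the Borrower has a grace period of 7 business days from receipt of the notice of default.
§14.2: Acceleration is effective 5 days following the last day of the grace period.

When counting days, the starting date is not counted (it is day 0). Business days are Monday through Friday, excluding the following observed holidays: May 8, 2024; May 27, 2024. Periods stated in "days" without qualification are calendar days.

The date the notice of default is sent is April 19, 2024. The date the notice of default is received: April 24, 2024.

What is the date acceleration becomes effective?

May 8, 2024

From Wednesday, April 24, 2024, 7 business days (Apr 25, Apr 26, Apr 29, Apr 30, May 1, May 2, May 3, skipping weekends) brings us to Friday, May 3, 2024, which is the last day of the grace period.
The date acceleration becomes effective: 5 calendar days after May 3, 2024 is May 8, 2024.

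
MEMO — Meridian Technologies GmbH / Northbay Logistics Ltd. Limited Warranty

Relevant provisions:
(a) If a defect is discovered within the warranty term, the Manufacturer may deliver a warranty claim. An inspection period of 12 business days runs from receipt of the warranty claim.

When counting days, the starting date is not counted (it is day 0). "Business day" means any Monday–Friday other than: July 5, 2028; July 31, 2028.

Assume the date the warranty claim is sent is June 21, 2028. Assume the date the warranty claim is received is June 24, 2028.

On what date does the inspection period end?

The last day of the inspection period: counting 12 business days from Saturday, June 24, 2028 (Jun 26, Jun 27, Jun 28, Jun 29, …, Jul 10, Jul 11, Jul 12, skipping weekends and the listed holiday on Jul 5) reaches Wednesday, July 12, 2028.

July 12, 2028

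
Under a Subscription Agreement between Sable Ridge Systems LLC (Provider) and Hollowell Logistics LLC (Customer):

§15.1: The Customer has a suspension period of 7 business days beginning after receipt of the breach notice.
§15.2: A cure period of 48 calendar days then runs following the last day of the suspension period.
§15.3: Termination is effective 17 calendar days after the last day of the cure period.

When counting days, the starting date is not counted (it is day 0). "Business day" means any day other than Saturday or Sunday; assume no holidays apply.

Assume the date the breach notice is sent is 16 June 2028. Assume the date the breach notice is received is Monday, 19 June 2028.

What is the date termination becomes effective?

1 September 2028

The last day of the suspension period: counting 7 business days from Monday, 19 June 2028 (Jun 20, Jun 21, Jun 22, Jun 23, Jun 26, Jun 27, Jun 28, skipping weekends) reaches Wednesday, 28 June 2028.
The last day of the cure period: 48 calendar days after 28 June 2028 is 15 August 2028.
The date termination becomes effective: 17 calendar days after 15 August 2028 is 1 September 2028.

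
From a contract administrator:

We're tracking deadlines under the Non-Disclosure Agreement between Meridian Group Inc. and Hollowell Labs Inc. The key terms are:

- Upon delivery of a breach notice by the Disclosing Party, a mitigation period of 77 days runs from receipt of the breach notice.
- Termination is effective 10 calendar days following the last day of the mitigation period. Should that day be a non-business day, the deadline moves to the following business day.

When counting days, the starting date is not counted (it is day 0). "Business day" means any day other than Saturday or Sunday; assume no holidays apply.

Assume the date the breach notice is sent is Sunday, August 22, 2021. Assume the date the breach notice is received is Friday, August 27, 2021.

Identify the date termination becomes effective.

November 22, 2021

Adding 77 calendar days to August 27, 2021 gives November 12, 2021, which is the last day of the mitigation period.
The date termination becomes effective: November 12, 2021 + 10 days = November 22, 2021. November 22, 2021 is a Monday, so no roll-forward applies.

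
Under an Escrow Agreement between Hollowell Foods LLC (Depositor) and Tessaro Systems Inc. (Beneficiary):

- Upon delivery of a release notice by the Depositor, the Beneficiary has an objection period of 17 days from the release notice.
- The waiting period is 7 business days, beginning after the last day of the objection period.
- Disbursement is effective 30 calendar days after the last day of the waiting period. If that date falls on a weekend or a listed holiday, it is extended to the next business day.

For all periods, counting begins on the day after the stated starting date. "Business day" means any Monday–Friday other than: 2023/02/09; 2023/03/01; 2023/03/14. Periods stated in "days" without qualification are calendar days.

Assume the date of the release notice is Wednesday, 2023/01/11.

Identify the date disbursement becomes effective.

The last day of the objection period: 2023/01/11 + 17 days = 2023/01/28.
From Saturday, 2023/01/28, 7 business days (Jan 30, Jan 31, Feb 1, Feb 2, Feb 3, Feb 6, Feb 7, skipping weekends) brings us to Tuesday, 2023/02/07, which is the last day of the waiting period.
Adding 30 calendar days to 2023/02/07 gives 2023/03/09, which is the date disbursement becomes effective. 2023/03/09 is a Thursday and is not a listed holiday, so no roll-forward applies.

2023/03/09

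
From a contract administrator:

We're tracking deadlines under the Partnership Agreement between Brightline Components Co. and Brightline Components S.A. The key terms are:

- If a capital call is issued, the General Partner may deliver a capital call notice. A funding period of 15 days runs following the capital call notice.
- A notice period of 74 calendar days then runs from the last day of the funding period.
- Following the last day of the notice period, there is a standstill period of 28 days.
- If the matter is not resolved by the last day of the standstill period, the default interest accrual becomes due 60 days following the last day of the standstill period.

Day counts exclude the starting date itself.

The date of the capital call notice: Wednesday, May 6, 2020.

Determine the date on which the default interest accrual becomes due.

Adding 15 calendar days to May 6, 2020 gives May 21, 2020, which is the last day of the funding period.
The last day of the notice period: May 21, 2020 + 74 days = August 3, 2020.
The last day of the standstill period: August 3, 2020 + 28 days = August 31, 2020.
The date on which the default interest accrual becomes due: August 31, 2020 + 60 days = October 30, 2020.

October 30, 2020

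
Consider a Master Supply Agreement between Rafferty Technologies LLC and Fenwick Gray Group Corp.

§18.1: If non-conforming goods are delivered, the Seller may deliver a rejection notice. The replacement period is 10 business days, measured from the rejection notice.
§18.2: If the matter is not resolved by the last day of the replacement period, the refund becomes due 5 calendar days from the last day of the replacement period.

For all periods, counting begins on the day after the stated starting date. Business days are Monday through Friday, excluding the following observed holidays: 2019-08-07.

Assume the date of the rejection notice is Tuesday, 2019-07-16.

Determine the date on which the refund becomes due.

2019-08-04

The last day of the replacement period: 10 business days after Tuesday, 2019-07-16, skipping weekends — Jul 17, Jul 18, Jul 19, Jul 22, Jul 23, Jul 24, Jul 25, Jul 26, Jul 29, Jul 30 — lands on Tuesday, 2019-07-30.
The date on which the refund becomes due: 5 calendar days after 2019-07-30 is 2019-08-04.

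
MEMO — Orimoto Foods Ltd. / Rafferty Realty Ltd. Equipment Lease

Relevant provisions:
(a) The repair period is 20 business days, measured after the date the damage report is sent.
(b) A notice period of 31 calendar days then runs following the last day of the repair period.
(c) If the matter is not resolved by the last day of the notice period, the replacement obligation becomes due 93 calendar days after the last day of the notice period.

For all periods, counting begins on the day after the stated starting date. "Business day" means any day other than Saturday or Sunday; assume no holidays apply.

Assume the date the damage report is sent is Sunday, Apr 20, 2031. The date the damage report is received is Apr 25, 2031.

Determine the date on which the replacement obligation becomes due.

Sep 17, 2031

The last day of the repair period: counting 20 business days from Sunday, Apr 20, 2031 (Apr 21, Apr 22, Apr 23, Apr 24, …, May 14, May 15, May 16, skipping weekends) reaches Friday, May 16, 2031.
The last day of the notice period: May 16, 2031 + 31 days = Jun 16, 2031.
The date on which the replacement obligation becomes due: Jun 16, 2031 + 93 days = Sep 17, 2031.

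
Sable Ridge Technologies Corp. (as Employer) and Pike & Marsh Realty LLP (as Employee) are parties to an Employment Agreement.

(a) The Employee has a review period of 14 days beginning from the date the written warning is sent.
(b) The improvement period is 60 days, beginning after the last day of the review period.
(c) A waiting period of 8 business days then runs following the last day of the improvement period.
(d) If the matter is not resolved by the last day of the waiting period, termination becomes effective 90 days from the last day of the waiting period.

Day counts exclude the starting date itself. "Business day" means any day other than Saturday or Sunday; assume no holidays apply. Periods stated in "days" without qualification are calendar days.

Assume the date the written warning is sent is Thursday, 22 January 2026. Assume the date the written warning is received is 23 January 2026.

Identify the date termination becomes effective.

15 July 2026

The last day of the review period: 14 calendar days after 22 January 2026 is 5 February 2026.
The last day of the improvement period: 5 February 2026 + 60 days = 6 April 2026.
The last day of the waiting period: counting 8 business days from Monday, 6 April 2026 (Apr 7, Apr 8, Apr 9, Apr 10, Apr 13, Apr 14, Apr 15, Apr 16, skipping weekends) reaches Thursday, 16 April 2026.
The date termination becomes effective: 90 calendar days after 16 April 2026 is 15 July 2026.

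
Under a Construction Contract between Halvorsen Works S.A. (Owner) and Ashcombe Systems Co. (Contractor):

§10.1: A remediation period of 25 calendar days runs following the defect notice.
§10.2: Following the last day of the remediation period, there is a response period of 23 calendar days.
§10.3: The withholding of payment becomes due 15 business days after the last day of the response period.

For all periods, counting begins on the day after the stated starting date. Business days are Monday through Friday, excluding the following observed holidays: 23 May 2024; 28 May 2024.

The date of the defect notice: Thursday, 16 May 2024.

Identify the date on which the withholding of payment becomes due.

24 July 2024

The last day of the remediation period: 16 May 2024 + 25 days = 10 June 2024.
Adding 23 calendar days to 10 June 2024 gives 3 July 2024, which is the last day of the response period.
The date on which the withholding of payment becomes due: 15 business days after Wednesday, 3 July 2024, skipping weekends — Jul 4, Jul 5, Jul 8, Jul 9, …, Jul 22, Jul 23, Jul 24 — lands on Wednesday, 24 July 2024.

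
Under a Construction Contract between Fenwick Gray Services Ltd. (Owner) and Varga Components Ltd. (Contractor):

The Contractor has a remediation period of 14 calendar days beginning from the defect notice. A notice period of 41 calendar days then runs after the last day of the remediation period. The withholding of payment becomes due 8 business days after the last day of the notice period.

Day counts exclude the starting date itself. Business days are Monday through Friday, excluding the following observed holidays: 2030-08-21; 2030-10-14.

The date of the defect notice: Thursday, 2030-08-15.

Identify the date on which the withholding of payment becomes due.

Adding 14 calendar days to 2030-08-15 gives 2030-08-29, which is the last day of the remediation period.
The last day of the notice period: 41 calendar days after 2030-08-29 is 2030-10-09.
From Wednesday, 2030-10-09, 8 business days (Oct 10, Oct 11, Oct 15, Oct 16, Oct 17, Oct 18, Oct 21, Oct 22, skipping weekends and the listed holiday on Oct 14) brings us to Tuesday, 2030-10-22, which is the date on which the withholding of payment becomes due.

2030-10-22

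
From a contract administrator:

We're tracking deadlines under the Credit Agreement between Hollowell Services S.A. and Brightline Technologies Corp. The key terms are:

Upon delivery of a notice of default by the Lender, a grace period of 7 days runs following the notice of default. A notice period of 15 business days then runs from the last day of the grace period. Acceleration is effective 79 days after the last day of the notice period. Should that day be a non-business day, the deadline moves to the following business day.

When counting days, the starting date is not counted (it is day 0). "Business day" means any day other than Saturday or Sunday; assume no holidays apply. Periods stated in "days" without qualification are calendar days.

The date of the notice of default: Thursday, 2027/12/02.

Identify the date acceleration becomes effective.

2028/03/20

The last day of the grace period: 2027/12/02 + 7 days = 2027/12/09.
From Thursday, 2027/12/09, 15 business days (Dec 10, Dec 13, Dec 14, Dec 15, …, Dec 28, Dec 29, Dec 30, skipping weekends) brings us to Thursday, 2027/12/30, which is the last day of the notice period.
Adding 79 calendar days to 2027/12/30 gives 2028/03/18, which is the date acceleration becomes effective. That falls on a Saturday, so it rolls to the next business day, Monday, 2028/03/20.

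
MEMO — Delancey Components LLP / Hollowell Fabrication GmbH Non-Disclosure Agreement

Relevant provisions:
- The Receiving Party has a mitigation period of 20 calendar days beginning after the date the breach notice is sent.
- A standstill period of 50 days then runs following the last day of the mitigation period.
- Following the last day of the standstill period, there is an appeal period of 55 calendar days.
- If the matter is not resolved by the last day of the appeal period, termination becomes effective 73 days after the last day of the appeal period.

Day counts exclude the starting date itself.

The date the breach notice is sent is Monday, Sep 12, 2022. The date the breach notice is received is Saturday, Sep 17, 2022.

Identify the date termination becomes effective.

Mar 29, 2023

The last day of the mitigation period: Sep 12, 2022 + 20 days = Oct 2, 2022.
The last day of the standstill period: Oct 2, 2022 + 50 days = Nov 21, 2022.
The last day of the appeal period: 55 calendar days after Nov 21, 2022 is Jan 15, 2023.
Adding 73 calendar days to Jan 15, 2023 gives Mar 29, 2023, which is the date termination becomes effective.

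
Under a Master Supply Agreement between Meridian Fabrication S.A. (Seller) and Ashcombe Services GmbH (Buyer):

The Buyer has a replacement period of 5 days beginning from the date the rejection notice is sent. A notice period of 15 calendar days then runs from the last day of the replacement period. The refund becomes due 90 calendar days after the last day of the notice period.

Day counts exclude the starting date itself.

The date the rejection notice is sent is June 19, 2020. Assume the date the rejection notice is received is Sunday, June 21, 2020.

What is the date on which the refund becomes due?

October 7, 2020

The last day of the replacement period: 5 calendar days after June 19, 2020 is June 24, 2020.
Adding 15 calendar days to June 24, 2020 gives July 9, 2020, which is the last day of the notice period.
The date on which the refund becomes due: July 9, 2020 + 90 days = October 7, 2020.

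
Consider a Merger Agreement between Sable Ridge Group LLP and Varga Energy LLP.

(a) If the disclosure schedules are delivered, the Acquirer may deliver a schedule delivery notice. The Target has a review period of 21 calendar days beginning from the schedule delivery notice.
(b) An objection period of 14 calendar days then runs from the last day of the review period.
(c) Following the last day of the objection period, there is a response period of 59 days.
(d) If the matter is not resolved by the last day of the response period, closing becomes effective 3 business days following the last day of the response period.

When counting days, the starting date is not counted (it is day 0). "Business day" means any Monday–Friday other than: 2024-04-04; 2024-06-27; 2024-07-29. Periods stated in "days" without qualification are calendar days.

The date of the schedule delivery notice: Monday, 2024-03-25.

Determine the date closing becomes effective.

2024-07-02

Adding 21 calendar days to 2024-03-25 gives 2024-04-15, which is the last day of the review period.
The last day of the objection period: 14 calendar days after 2024-04-15 is 2024-04-29.
Adding 59 calendar days to 2024-04-29 gives 2024-06-27, which is the last day of the response period.
The date closing becomes effective: 3 business days after Thursday, 2024-06-27, skipping weekends — Jun 28, Jul 1, Jul 2 — lands on Tuesday, 2024-07-02.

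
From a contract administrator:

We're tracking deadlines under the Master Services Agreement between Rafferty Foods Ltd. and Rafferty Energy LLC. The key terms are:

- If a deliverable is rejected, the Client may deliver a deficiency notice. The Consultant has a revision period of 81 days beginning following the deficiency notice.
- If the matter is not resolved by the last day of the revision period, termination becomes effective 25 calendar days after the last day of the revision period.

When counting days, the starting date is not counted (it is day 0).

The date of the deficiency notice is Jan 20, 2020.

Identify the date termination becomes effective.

May 5, 2020

The last day of the revision period: Jan 20, 2020 + 81 days = Apr 10, 2020.
Adding 25 calendar days to Apr 10, 2020 gives May 5, 2020, which is the date termination becomes effective.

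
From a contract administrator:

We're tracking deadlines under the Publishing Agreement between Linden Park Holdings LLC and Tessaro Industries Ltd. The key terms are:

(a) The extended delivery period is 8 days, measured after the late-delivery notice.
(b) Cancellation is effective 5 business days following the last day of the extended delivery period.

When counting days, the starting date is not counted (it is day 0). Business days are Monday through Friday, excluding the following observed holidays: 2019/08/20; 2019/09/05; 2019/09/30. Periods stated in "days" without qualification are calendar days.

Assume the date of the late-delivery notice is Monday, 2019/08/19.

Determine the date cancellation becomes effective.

The last day of the extended delivery period: 8 calendar days after 2019/08/19 is 2019/08/27.
The date cancellation becomes effective: 5 business days after Tuesday, 2019/08/27, skipping weekends — Aug 28, Aug 29, Aug 30, Sep 2, Sep 3 — lands on Tuesday, 2019/09/03.

2019/09/03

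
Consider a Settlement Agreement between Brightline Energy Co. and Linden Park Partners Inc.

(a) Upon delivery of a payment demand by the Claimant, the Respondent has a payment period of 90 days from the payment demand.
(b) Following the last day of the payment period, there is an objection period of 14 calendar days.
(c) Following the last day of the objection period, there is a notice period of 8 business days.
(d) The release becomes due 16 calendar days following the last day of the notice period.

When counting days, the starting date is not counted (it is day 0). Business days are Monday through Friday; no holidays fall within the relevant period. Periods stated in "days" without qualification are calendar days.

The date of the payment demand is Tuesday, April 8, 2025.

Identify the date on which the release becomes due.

The last day of the payment period: 90 calendar days after April 8, 2025 is July 7, 2025.
The last day of the objection period: July 7, 2025 + 14 days = July 21, 2025.
From Monday, July 21, 2025, 8 business days (Jul 22, Jul 23, Jul 24, Jul 25, Jul 28, Jul 29, Jul 30, Jul 31, skipping weekends) brings us to Thursday, July 31, 2025, which is the last day of the notice period.
The date on which the release becomes due: July 31, 2025 + 16 days = August 16, 2025.

August 16, 2025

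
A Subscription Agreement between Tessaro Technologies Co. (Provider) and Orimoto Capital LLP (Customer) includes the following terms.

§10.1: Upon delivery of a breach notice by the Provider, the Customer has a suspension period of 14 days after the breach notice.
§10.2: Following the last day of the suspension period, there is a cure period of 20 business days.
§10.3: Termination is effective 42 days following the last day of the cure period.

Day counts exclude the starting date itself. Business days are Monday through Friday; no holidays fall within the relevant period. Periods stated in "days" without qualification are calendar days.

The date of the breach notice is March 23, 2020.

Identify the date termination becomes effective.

June 15, 2020

The last day of the suspension period: 14 calendar days after March 23, 2020 is April 6, 2020.
From Monday, April 6, 2020, 20 business days (Apr 7, Apr 8, Apr 9, Apr 10, …, Apr 30, May 1, May 4, skipping weekends) brings us to Monday, May 4, 2020, which is the last day of the cure period.
The date termination becomes effective: 42 calendar days after May 4, 2020 is June 15, 2020.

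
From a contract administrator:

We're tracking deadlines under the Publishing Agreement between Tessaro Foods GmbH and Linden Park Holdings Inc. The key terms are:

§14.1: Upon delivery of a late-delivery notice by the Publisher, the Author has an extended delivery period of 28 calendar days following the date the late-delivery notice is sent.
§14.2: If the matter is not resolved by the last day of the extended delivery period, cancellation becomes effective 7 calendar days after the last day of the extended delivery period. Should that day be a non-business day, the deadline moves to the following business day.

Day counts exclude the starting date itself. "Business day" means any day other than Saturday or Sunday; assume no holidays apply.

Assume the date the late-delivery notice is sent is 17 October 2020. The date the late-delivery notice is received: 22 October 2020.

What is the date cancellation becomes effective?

23 November 2020

The last day of the extended delivery period: 28 calendar days after 17 October 2020 is 14 November 2020.
The date cancellation becomes effective: 14 November 2020 + 7 days = 21 November 2020. That falls on a Saturday, so it rolls to the next business day, Monday, 23 November 2020.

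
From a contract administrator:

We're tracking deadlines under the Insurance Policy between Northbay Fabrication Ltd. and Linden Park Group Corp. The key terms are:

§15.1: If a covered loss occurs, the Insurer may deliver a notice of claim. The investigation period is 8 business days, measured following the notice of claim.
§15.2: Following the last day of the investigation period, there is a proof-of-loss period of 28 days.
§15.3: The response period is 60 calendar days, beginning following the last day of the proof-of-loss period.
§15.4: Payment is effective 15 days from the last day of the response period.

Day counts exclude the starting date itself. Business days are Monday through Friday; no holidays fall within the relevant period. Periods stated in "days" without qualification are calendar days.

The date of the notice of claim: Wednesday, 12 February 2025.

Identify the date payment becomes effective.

From Wednesday, 12 February 2025, 8 business days (Feb 13, Feb 14, Feb 17, Feb 18, Feb 19, Feb 20, Feb 21, Feb 24, skipping weekends) brings us to Monday, 24 February 2025, which is the last day of the investigation period.
The last day of the proof-of-loss period: 24 February 2025 + 28 days = 24 March 2025.
Adding 60 calendar days to 24 March 2025 gives 23 May 2025, which is the last day of the response period.
The date payment becomes effective: 15 calendar days after 23 May 2025 is 7 June 2025.

7 June 2025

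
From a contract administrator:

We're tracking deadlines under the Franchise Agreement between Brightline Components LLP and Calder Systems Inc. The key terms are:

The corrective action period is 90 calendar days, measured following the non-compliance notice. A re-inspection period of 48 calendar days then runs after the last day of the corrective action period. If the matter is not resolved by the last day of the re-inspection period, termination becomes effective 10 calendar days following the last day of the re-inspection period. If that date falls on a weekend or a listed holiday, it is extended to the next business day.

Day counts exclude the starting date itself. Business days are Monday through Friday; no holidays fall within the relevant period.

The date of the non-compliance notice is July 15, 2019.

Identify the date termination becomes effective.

Adding 90 calendar days to July 15, 2019 gives October 13, 2019, which is the last day of the corrective action period.
The last day of the re-inspection period: October 13, 2019 + 48 days = November 30, 2019.
The date termination becomes effective: 10 calendar days after November 30, 2019 is December 10, 2019. December 10, 2019 is a Tuesday, so no roll-forward applies.

December 10, 2019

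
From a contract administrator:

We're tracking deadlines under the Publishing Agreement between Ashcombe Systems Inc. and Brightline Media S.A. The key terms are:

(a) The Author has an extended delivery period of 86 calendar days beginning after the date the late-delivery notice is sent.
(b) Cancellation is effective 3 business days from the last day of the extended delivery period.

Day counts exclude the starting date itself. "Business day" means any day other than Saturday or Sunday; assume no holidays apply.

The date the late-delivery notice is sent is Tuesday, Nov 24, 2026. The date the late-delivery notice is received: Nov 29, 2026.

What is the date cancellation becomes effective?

Feb 23, 2027

The last day of the extended delivery period: Nov 24, 2026 + 86 days = Feb 18, 2027.
The date cancellation becomes effective: 3 business days after Thursday, Feb 18, 2027, skipping weekends — Feb 19, Feb 22, Feb 23 — lands on Tuesday, Feb 23, 2027.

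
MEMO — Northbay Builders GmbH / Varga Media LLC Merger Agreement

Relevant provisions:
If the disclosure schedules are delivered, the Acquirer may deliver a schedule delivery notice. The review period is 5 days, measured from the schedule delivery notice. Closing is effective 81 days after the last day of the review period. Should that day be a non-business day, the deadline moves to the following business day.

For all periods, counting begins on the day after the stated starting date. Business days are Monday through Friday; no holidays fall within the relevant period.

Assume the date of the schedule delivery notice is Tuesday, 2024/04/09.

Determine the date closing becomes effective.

The last day of the review period: 2024/04/09 + 5 days = 2024/04/14.
Adding 81 calendar days to 2024/04/14 gives 2024/07/04, which is the date closing becomes effective. 2024/07/04 is a Thursday, so no roll-forward applies.

2024/07/04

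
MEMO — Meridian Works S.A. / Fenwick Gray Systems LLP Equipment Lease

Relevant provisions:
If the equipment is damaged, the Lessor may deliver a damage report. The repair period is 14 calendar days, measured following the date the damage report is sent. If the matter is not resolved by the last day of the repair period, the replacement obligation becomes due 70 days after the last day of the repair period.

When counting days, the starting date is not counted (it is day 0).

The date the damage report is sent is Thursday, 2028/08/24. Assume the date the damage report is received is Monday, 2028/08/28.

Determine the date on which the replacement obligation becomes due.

2028/11/16

The last day of the repair period: 2028/08/24 + 14 days = 2028/09/07.
Adding 70 calendar days to 2028/09/07 gives 2028/11/16, which is the date on which the replacement obligation becomes due.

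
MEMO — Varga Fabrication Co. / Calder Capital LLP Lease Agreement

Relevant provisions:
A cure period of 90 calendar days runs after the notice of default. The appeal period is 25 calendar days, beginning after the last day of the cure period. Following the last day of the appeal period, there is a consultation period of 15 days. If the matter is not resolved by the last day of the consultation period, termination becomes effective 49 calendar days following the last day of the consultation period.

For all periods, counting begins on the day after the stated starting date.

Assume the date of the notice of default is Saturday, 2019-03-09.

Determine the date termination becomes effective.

2019-09-04

The last day of the cure period: 2019-03-09 + 90 days = 2019-06-07.
The last day of the appeal period: 2019-06-07 + 25 days = 2019-07-02.
The last day of the consultation period: 15 calendar days after 2019-07-02 is 2019-07-17.
Adding 49 calendar days to 2019-07-17 gives 2019-09-04, which is the date termination becomes effective.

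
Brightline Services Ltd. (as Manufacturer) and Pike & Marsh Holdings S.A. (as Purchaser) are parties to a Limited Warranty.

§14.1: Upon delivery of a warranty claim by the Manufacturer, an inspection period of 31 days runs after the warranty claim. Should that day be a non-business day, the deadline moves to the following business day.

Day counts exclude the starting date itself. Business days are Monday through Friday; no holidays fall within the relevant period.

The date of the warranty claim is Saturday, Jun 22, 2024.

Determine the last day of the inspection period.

Jul 23, 2024

Adding 31 calendar days to Jun 22, 2024 gives Jul 23, 2024, which is the last day of the inspection period. Jul 23, 2024 is a Tuesday, so no roll-forward applies.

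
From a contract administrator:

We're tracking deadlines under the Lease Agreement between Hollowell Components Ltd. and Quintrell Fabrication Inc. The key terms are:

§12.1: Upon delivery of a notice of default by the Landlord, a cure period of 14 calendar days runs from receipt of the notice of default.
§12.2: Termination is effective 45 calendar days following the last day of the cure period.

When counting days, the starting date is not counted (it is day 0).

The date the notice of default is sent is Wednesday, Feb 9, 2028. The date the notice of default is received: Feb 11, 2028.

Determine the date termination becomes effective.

The last day of the cure period: 14 calendar days after Feb 11, 2028 is Feb 25, 2028.
The date termination becomes effective: Feb 25, 2028 + 45 days = Apr 10, 2028.

Apr 10, 2028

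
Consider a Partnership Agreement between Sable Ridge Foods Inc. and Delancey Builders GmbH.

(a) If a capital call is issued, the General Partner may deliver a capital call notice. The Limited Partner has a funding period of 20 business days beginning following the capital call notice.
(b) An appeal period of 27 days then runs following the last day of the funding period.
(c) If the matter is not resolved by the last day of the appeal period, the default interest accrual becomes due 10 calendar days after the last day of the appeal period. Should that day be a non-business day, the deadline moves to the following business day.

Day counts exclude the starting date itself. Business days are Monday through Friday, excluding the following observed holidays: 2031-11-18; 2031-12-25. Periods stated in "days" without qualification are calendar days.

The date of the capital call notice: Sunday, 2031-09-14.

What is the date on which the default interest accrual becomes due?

The last day of the funding period: 20 business days after Sunday, 2031-09-14, skipping weekends — Sep 15, Sep 16, Sep 17, Sep 18, …, Oct 8, Oct 9, Oct 10 — lands on Friday, 2031-10-10.
The last day of the appeal period: 2031-10-10 + 27 days = 2031-11-06.
Adding 10 calendar days to 2031-11-06 gives 2031-11-16, which is the date on which the default interest accrual becomes due. That falls on a Sunday, so it rolls to the next business day, Monday, 2031-11-17.

2031-11-17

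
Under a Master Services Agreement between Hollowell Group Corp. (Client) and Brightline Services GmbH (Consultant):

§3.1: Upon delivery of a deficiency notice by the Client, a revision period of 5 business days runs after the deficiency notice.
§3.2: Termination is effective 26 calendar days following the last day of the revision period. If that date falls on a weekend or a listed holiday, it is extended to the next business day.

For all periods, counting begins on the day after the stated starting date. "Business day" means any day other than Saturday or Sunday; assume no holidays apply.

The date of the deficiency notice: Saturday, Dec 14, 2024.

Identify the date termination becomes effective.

The last day of the revision period: counting 5 business days from Saturday, Dec 14, 2024 (Dec 16, Dec 17, Dec 18, Dec 19, Dec 20, skipping weekends) reaches Friday, Dec 20, 2024.
Adding 26 calendar days to Dec 20, 2024 gives Jan 15, 2025, which is the date termination becomes effective. Jan 15, 2025 is a Wednesday, so no roll-forward applies.

Jan 15, 2025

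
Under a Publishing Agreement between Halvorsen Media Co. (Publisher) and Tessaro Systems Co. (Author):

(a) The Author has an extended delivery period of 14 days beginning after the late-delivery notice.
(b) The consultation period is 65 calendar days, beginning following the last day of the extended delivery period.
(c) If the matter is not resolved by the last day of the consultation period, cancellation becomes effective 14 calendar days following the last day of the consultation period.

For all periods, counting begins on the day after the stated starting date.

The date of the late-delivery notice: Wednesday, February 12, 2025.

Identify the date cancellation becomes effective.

The last day of the extended delivery period: 14 calendar days after February 12, 2025 is February 26, 2025.
The last day of the consultation period: February 26, 2025 + 65 days = May 2, 2025.
The date cancellation becomes effective: May 2, 2025 + 14 days = May 16, 2025.

May 16, 2025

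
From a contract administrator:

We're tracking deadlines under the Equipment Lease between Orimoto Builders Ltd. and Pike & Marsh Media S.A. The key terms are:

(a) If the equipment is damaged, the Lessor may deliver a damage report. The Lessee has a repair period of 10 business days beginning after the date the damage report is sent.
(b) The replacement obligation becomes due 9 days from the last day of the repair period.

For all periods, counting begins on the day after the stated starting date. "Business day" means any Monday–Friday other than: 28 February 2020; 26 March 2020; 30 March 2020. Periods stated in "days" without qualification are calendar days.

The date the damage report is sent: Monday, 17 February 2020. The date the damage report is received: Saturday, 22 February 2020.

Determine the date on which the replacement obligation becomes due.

12 March 2020

The last day of the repair period: 10 business days after Monday, 17 February 2020, skipping weekends and the listed holiday on Feb 28 — Feb 18, Feb 19, Feb 20, Feb 21, Feb 24, Feb 25, Feb 26, Feb 27, Mar 2, Mar 3 — lands on Tuesday, 3 March 2020.
The date on which the replacement obligation becomes due: 9 calendar days after 3 March 2020 is 12 March 2020.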